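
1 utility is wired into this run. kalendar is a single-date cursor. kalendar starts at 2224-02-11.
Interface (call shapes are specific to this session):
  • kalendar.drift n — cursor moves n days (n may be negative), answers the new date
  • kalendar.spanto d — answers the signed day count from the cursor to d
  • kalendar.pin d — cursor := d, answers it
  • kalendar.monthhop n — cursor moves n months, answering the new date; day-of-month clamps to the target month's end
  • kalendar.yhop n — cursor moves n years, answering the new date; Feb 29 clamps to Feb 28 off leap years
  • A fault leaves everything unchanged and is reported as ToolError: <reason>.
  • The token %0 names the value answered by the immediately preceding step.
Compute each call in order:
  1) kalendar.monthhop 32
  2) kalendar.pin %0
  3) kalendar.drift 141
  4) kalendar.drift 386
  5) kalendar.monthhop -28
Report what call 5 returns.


Now I run monthhop on n→32, and observe 2226-10-11.
Calling pin on d→%0, and see 2226-10-11.
I try drift on n→141, — result: 2227-03-01.
Using drift on n→386, giving 2228-03-21.
I invoke monthhop on n→-28, and observe 2225-11-21.

Answer: 2225-11-21


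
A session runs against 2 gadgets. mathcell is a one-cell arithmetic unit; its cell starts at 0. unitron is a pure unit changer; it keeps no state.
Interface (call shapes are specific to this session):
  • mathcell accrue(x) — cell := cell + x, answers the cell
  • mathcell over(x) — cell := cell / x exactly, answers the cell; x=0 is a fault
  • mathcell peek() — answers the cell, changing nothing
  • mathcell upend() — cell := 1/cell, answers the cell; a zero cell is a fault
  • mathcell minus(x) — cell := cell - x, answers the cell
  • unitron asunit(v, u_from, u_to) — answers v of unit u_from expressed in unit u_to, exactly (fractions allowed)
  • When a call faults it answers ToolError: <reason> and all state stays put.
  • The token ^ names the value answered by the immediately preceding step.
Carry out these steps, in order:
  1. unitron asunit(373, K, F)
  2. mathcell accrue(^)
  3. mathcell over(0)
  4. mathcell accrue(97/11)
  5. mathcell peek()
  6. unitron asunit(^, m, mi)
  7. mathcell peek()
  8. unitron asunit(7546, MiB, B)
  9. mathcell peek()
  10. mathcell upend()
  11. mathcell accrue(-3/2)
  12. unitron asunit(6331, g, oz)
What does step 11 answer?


==> unitron asunit(v=373, u_from=K, u_to=F)
<== 21173/100
==> mathcell accrue(x=^)
<== 21173/100
==> mathcell over(x=0)
<== ToolError: division by zero
==> mathcell accrue(x=97/11)
<== 242603/1100
==> mathcell peek()
<== 242603/1100
==> unitron asunit(v=^, u_from=m, u_to=mi)
<== 1213015/8851392
==> mathcell peek()
<== 242603/1100
==> unitron asunit(v=7546, u_from=MiB, u_to=B)
<== 7912554496
==> mathcell peek()
<== 242603/1100
==> mathcell upend()
<== 1100/242603
==> mathcell accrue(x=-3/2)
<== -725609/485206
==> unitron asunit(v=6331, u_from=g, u_to=oz)
<== 10129600000/45359237

Answer: -725609/485206


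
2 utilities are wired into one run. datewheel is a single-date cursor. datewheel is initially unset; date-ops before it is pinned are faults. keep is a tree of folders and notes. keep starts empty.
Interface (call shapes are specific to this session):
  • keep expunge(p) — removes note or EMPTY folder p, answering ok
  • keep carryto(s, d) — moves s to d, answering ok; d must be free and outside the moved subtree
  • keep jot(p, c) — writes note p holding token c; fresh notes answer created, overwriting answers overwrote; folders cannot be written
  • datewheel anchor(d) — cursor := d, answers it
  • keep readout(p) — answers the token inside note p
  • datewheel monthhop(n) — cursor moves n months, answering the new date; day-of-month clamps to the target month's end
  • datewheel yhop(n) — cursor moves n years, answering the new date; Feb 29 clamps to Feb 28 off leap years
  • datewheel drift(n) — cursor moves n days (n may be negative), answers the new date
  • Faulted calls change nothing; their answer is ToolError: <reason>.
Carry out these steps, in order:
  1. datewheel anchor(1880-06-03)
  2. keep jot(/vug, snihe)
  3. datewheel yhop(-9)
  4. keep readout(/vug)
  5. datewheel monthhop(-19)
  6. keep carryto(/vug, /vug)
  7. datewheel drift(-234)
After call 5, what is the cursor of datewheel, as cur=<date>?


CALL datewheel anchor[d='1880-06-03']
RET  1880-06-03
CALL keep jot[p='/vug'; c='snihe']
RET  created
CALL datewheel yhop[n='-9']
RET  1871-06-03
CALL keep readout[p='/vug']
RET  snihe
CALL datewheel monthhop[n='-19']
RET  1869-11-03
CALL keep carryto[s='/vug'; d='/vug']
RET  ToolError: exists
CALL datewheel drift[n='-234']
RET  1869-03-14

Answer: cur=1869-11-03


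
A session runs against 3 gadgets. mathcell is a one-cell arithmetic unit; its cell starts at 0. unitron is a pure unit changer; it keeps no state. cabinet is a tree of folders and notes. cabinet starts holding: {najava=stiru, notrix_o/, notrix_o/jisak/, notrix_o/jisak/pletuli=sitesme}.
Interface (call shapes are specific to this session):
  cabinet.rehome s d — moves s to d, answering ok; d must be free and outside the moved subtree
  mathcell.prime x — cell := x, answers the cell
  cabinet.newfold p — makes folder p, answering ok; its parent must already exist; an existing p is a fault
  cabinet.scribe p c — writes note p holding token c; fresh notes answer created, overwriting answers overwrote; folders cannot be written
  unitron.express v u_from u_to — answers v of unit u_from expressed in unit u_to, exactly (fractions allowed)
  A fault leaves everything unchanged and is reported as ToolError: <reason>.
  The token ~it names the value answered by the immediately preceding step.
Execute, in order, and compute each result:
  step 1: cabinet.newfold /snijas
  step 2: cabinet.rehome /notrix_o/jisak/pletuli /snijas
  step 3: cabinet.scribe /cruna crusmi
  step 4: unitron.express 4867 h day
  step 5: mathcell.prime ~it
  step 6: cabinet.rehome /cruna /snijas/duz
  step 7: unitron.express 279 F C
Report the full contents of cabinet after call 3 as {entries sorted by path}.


# 1. newfold(p→/snijas) ~> ok
# 2. rehome(s→/notrix_o/jisak/pletuli, d→/snijas) ~> ToolError: exists
# 3. scribe(p→/cruna, c→crusmi) ~> created
# 4. express(v→4867, u_from→h, u_to→day) ~> 4867/24
# 5. prime(x→~it) ~> 4867/24
# 6. rehome(s→/cruna, d→/snijas/duz) ~> ok
# 7. express(v→279, u_from→F, u_to→C) ~> 1235/9

Answer: {cruna=crusmi, najava=stiru, notrix_o/, notrix_o/jisak/, notrix_o/jisak/pletuli=sitesme, snijas/}


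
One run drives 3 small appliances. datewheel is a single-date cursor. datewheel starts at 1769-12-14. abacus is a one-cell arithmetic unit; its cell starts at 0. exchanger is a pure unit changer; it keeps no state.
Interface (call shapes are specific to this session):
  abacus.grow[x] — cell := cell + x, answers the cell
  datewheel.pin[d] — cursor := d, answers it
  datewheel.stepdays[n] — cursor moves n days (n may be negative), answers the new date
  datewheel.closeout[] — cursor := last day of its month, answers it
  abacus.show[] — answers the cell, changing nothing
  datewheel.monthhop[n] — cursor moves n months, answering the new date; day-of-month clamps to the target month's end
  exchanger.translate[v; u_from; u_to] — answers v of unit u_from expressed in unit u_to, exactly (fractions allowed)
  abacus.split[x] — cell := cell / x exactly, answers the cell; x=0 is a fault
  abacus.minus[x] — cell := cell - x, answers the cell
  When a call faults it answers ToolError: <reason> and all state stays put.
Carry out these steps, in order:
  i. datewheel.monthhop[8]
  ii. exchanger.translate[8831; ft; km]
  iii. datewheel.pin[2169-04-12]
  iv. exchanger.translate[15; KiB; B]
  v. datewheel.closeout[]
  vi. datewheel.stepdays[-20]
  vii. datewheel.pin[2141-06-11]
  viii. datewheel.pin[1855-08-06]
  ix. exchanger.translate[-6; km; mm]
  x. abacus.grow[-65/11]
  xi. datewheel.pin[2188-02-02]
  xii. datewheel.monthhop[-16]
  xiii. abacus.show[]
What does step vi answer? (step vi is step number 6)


// 1. datewheel.monthhop(n→8) == 1770-08-14
// 2. exchanger.translate(v→8831, u_from→ft, u_to→km) == 3364611/1250000
// 3. datewheel.pin(d→2169-04-12) == 2169-04-12
// 4. exchanger.translate(v→15, u_from→KiB, u_to→B) == 15360
// 5. datewheel.closeout() == 2169-04-30
// 6. datewheel.stepdays(n→-20) == 2169-04-10
// 7. datewheel.pin(d→2141-06-11) == 2141-06-11
// 8. datewheel.pin(d→1855-08-06) == 1855-08-06
// 9. exchanger.translate(v→-6, u_from→km, u_to→mm) == -6000000
// 10. abacus.grow(x→-65/11) == -65/11
// 11. datewheel.pin(d→2188-02-02) == 2188-02-02
// 12. datewheel.monthhop(n→-16) == 2186-10-02
// 13. abacus.show() == -65/11

Answer: 2169-04-10


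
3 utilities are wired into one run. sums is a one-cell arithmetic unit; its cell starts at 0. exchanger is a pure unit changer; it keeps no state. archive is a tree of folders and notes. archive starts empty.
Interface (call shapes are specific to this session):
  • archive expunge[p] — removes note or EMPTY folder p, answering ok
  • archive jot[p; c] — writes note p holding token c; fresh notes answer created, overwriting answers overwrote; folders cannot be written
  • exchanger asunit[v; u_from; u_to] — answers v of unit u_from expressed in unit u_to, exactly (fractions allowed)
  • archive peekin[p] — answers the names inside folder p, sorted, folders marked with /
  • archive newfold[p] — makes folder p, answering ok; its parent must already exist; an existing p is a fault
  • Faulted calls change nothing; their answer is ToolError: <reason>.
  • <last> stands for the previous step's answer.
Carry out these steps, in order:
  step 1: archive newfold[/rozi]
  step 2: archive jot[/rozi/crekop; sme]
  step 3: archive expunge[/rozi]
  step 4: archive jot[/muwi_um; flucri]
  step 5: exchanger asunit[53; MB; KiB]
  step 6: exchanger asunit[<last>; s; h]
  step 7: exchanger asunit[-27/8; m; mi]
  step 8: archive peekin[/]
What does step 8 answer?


Answer: [muwi_um, rozi/]

Derivation:
I invoke archive newfold on p: /rozi, → ok.
Next I call archive jot on p: /rozi/crekop, c: sme, and see created.
Using archive expunge on p: /rozi, — result: ToolError: not empty.
Then archive jot on p: /muwi_um, c: flucri: created.
Then exchanger asunit on v: 53, u_from: MB, u_to: KiB, and see 828125/16.
Now I run exchanger asunit on v: <last>, u_from: s, u_to: h: 33125/2304.
I try exchanger asunit on v: -27/8, u_from: m, u_to: mi, — result: -375/178816.
Using archive peekin on p: /, and get [muwi_um, rozi/].


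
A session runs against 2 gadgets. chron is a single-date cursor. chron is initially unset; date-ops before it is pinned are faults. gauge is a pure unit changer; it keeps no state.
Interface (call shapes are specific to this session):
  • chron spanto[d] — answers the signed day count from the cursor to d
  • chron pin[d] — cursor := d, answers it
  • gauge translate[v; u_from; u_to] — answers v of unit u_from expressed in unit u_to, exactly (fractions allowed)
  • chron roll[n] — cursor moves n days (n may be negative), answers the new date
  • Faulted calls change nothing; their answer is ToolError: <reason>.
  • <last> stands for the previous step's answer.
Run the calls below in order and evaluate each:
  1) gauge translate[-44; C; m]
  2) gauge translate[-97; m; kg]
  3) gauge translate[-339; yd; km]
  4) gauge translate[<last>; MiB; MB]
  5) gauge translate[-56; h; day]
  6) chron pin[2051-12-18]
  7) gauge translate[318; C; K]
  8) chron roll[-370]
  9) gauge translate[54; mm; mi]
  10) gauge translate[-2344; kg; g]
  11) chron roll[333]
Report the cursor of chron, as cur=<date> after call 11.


Next I call gauge translate(v=-44, u_from=C, u_to=m), and observe ToolError: incompatible units.
Now I run gauge translate(v=-97, u_from=m, u_to=kg), — result: ToolError: incompatible units.
Using gauge translate(v=-339, u_from=yd, u_to=km), and observe -387477/1250000.
I run gauge translate(v=<last>, u_from=MiB, u_to=MB), giving -396776448/1220703125.
Now I run gauge translate(v=-56, u_from=h, u_to=day), → -7/3.
Calling chron pin(d=2051-12-18): 2051-12-18.
I call gauge translate(v=318, u_from=C, u_to=K), — result: 11823/20.
Next I call chron roll(n=-370), yielding 2050-12-13.
I run gauge translate(v=54, u_from=mm, u_to=mi), giving 3/89408.
Using gauge translate(v=-2344, u_from=kg, u_to=g), giving -2344000.
Then chron roll(n=333), and get 2051-11-11.

Answer: cur=2051-11-11


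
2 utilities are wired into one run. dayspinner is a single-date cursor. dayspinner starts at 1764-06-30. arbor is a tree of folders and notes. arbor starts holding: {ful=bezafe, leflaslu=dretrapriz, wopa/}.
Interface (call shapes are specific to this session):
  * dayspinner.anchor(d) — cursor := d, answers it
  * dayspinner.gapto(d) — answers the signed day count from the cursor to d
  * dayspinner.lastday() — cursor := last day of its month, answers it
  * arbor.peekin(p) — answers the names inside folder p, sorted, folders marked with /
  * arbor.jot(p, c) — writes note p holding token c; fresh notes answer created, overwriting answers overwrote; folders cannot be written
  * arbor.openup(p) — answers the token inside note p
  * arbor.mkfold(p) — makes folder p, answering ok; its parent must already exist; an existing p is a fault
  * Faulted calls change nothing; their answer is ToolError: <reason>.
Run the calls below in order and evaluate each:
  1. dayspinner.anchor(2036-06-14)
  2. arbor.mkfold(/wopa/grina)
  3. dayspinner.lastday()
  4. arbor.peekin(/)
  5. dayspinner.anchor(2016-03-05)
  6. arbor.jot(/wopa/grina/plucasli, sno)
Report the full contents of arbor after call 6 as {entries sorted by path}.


[in] anchor d=2036-06-14
[out] 2036-06-14
[in] mkfold p=/wopa/grina
[out] ok
[in] lastday
[out] 2036-06-30
[in] peekin p=/
[out] [ful, leflaslu, wopa/]
[in] anchor d=2016-03-05
[out] 2016-03-05
[in] jot p=/wopa/grina/plucasli c=sno
[out] created

Answer: {ful=bezafe, leflaslu=dretrapriz, wopa/, wopa/grina/, wopa/grina/plucasli=sno}


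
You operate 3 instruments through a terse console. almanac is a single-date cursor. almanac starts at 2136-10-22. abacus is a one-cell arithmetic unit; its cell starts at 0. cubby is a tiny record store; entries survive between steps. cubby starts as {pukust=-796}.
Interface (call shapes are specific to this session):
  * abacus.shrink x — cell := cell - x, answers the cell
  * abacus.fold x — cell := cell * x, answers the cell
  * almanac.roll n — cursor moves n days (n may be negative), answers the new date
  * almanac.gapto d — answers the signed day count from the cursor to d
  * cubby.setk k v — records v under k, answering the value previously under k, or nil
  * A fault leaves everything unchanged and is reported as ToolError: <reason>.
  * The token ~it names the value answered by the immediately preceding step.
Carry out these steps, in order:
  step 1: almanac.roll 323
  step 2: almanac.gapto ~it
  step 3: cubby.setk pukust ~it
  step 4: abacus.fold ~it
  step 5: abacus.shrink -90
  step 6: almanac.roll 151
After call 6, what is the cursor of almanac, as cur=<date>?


Answer: cur=2138-02-08

Derivation:
>>> almanac.roll n: 323
[out] 2137-09-10
>>> almanac.gapto d: ~it
[out] 0
>>> cubby.setk k: pukust v: ~it
[out] -796
>>> abacus.fold x: ~it
[out] 0
>>> abacus.shrink x: -90
[out] 90
>>> almanac.roll n: 151
[out] 2138-02-08


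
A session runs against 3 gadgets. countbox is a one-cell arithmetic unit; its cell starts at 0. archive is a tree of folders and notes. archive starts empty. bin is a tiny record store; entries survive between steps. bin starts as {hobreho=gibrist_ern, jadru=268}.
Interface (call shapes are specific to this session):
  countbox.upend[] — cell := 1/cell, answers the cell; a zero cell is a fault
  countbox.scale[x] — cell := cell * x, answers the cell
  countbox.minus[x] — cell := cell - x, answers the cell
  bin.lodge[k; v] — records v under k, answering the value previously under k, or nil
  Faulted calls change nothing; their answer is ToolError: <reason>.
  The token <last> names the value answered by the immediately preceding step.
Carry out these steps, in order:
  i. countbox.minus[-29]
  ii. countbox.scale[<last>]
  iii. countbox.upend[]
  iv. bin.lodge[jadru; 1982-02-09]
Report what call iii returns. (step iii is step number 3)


→ countbox.minus(x='-29')
← 29
→ countbox.scale(x='<last>')
← 841
→ countbox.upend()
← 1/841
→ bin.lodge(k='jadru', v='1982-02-09')
← 268

Answer: 1/841


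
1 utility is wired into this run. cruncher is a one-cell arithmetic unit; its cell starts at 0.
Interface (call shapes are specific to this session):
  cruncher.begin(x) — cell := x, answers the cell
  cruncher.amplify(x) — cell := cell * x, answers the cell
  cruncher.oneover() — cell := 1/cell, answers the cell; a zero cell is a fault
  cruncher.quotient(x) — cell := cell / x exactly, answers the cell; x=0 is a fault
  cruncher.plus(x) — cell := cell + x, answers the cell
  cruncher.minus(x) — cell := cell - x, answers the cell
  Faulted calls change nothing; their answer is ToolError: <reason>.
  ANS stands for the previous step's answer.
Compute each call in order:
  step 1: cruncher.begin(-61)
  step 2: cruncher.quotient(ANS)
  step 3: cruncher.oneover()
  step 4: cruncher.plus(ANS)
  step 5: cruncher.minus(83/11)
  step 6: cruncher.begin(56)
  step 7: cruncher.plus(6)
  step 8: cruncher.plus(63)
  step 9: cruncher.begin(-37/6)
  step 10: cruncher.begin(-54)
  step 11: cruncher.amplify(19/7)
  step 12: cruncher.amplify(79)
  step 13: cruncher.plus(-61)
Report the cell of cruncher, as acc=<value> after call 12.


Answer: acc=-81054/7

Derivation:
Act: cruncher.begin[x='-61']
Obs: -61
Act: cruncher.quotient[x='ANS']
Obs: 1
Act: cruncher.oneover[]
Obs: 1
Act: cruncher.plus[x='ANS']
Obs: 2
Act: cruncher.minus[x='83/11']
Obs: -61/11
Act: cruncher.begin[x='56']
Obs: 56
Act: cruncher.plus[x='6']
Obs: 62
Act: cruncher.plus[x='63']
Obs: 125
Act: cruncher.begin[x='-37/6']
Obs: -37/6
Act: cruncher.begin[x='-54']
Obs: -54
Act: cruncher.amplify[x='19/7']
Obs: -1026/7
Act: cruncher.amplify[x='79']
Obs: -81054/7
Act: cruncher.plus[x='-61']
Obs: -81481/7


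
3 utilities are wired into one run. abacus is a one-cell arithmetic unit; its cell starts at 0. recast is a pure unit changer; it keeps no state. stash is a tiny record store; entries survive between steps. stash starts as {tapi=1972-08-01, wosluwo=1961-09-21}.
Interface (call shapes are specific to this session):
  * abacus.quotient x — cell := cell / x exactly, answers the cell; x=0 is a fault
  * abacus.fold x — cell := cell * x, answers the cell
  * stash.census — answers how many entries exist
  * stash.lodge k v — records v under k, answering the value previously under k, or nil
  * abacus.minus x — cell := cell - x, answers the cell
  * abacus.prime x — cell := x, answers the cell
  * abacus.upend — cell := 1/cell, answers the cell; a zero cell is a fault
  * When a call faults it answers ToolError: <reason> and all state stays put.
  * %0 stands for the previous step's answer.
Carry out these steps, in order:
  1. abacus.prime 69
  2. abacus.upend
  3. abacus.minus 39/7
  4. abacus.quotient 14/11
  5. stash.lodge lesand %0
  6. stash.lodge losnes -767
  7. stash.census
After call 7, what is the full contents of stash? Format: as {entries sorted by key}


>>> abacus.prime x='69'
= 69
>>> abacus.upend
= 1/69
>>> abacus.minus x='39/7'
= -2684/483
>>> abacus.quotient x='14/11'
= -14762/3381
>>> stash.lodge k='lesand' v='%0'
= nil
>>> stash.lodge k='losnes' v='-767'
= nil
>>> stash.census
= 4

Answer: {lesand=-14762/3381, losnes=-767, tapi=1972-08-01, wosluwo=1961-09-21}


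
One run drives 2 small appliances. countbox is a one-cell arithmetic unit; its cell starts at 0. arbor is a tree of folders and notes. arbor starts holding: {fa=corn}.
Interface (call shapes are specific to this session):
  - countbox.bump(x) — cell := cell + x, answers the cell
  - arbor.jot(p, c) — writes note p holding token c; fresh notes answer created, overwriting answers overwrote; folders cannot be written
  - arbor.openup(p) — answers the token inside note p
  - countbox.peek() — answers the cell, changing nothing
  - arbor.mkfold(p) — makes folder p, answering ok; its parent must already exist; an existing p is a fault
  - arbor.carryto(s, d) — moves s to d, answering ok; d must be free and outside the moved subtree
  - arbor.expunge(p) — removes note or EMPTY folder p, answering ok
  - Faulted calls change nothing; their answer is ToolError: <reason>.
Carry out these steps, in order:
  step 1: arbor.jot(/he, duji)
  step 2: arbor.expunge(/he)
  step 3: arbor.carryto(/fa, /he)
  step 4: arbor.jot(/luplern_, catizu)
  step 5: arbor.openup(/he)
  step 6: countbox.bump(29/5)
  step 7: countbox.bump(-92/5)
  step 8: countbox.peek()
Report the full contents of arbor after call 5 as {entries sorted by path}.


Answer: {he=corn, luplern_=catizu}

Derivation:
CALL arbor.jot[p=/he; c=duji]
RET  created
CALL arbor.expunge[p=/he]
RET  ok
CALL arbor.carryto[s=/fa; d=/he]
RET  ok
CALL arbor.jot[p=/luplern_; c=catizu]
RET  created
CALL arbor.openup[p=/he]
RET  corn
CALL countbox.bump[x=29/5]
RET  29/5
CALL countbox.bump[x=-92/5]
RET  -63/5
CALL countbox.peek[]
RET  -63/5


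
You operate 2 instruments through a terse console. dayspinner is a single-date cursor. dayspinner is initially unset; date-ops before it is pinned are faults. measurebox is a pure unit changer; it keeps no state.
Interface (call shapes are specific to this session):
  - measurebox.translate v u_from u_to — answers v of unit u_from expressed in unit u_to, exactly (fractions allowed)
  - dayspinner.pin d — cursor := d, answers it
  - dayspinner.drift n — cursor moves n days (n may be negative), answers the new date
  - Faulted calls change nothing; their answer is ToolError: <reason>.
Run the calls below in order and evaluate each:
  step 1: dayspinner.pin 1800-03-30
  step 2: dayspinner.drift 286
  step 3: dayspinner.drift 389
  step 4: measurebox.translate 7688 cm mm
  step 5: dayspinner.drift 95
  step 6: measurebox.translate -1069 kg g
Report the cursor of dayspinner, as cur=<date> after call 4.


I invoke dayspinner.pin on d=1800-03-30, and get 1800-03-30.
I run dayspinner.drift on n=286, and get 1801-01-10.
Now I run dayspinner.drift on n=389, and see 1802-02-03.
I run measurebox.translate on v=7688, u_from=cm, u_to=mm, — result: 76880.
I try dayspinner.drift on n=95, → 1802-05-09.
Using measurebox.translate on v=-1069, u_from=kg, u_to=g, yielding -1069000.

Answer: cur=1802-02-03


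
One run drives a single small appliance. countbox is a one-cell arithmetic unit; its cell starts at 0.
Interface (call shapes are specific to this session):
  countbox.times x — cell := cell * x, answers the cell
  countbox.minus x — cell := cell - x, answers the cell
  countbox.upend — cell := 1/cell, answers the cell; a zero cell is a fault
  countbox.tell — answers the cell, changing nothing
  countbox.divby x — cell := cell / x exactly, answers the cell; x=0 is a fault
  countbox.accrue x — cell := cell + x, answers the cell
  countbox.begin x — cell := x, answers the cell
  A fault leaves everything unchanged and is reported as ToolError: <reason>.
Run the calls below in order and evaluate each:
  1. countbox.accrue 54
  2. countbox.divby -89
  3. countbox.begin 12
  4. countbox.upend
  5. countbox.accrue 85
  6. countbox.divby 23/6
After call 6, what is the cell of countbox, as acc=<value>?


[in] accrue x=54
:: 54
[in] divby x=-89
:: -54/89
[in] begin x=12
:: 12
[in] upend
:: 1/12
[in] accrue x=85
:: 1021/12
[in] divby x=23/6
:: 1021/46

Answer: acc=1021/46


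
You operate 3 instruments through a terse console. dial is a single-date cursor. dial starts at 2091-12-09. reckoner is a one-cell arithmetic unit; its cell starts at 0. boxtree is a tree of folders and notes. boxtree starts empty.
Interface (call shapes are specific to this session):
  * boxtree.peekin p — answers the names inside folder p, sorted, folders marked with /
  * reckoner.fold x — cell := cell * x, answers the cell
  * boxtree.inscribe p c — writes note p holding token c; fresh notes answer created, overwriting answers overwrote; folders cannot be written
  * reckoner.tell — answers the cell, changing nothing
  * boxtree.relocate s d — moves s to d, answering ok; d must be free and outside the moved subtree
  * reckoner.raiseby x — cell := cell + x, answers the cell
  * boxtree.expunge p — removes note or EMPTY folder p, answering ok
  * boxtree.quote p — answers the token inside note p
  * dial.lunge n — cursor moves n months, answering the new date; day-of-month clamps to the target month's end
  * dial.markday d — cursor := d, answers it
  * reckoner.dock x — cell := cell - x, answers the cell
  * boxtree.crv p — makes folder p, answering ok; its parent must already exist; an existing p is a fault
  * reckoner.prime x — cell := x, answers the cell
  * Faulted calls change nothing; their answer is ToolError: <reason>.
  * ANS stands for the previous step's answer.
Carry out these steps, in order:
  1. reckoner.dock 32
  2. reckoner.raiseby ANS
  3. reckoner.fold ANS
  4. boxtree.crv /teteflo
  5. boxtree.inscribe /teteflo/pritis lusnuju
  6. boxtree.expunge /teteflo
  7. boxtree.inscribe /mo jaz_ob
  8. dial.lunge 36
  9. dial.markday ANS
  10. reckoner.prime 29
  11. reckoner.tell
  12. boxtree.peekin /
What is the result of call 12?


Answer: [mo, teteflo/]

Derivation:
I try dock passing x=32, which returns -32.
Using raiseby passing x=ANS, — result: -64.
I invoke fold passing x=ANS, and observe 4096.
I call crv passing p=/teteflo, giving ok.
I invoke inscribe passing p=/teteflo/pritis, c=lusnuju, — result: created.
I call expunge passing p=/teteflo, → ToolError: not empty.
Calling inscribe passing p=/mo, c=jaz_ob: created.
I use lunge passing n=36, giving 2094-12-09.
Then markday passing d=ANS: 2094-12-09.
I run prime passing x=29, and get 29.
Calling tell: 29.
I use peekin passing p=/, → [mo, teteflo/].


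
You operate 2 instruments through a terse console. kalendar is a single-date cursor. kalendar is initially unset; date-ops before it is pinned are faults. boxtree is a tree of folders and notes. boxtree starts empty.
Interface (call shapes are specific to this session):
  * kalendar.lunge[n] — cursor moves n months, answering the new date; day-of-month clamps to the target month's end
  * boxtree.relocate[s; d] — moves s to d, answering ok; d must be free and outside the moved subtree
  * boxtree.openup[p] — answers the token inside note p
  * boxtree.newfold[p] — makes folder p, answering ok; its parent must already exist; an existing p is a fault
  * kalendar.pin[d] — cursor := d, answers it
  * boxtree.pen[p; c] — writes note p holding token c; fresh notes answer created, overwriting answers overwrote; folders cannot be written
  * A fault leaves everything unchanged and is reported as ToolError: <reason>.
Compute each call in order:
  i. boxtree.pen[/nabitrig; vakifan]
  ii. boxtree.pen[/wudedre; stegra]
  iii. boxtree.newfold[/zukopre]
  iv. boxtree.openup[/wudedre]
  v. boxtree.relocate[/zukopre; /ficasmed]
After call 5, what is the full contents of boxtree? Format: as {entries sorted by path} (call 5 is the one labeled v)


Answer: {ficasmed/, nabitrig=vakifan, wudedre=stegra}

Derivation:
-> pen(/nabitrig, vakifan)
<- created
-> pen(/wudedre, stegra)
<- created
-> newfold(/zukopre)
<- ok
-> openup(/wudedre)
<- stegra
-> relocate(/zukopre, /ficasmed)
<- ok


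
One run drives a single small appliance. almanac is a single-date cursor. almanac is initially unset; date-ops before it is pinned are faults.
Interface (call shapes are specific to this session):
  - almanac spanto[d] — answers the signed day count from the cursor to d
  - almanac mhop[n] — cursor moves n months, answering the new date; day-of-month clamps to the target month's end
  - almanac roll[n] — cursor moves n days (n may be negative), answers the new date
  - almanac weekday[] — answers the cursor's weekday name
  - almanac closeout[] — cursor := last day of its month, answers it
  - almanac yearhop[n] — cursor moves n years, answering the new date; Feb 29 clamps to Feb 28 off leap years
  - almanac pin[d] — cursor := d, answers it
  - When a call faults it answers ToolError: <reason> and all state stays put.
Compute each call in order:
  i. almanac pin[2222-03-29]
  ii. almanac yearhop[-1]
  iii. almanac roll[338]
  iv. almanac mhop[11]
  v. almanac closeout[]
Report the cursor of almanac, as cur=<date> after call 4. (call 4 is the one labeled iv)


-- 1. almanac pin(d=2222-03-29) == 2222-03-29
-- 2. almanac yearhop(n=-1) == 2221-03-29
-- 3. almanac roll(n=338) == 2222-03-02
-- 4. almanac mhop(n=11) == 2223-02-02
-- 5. almanac closeout() == 2223-02-28

Answer: cur=2223-02-02


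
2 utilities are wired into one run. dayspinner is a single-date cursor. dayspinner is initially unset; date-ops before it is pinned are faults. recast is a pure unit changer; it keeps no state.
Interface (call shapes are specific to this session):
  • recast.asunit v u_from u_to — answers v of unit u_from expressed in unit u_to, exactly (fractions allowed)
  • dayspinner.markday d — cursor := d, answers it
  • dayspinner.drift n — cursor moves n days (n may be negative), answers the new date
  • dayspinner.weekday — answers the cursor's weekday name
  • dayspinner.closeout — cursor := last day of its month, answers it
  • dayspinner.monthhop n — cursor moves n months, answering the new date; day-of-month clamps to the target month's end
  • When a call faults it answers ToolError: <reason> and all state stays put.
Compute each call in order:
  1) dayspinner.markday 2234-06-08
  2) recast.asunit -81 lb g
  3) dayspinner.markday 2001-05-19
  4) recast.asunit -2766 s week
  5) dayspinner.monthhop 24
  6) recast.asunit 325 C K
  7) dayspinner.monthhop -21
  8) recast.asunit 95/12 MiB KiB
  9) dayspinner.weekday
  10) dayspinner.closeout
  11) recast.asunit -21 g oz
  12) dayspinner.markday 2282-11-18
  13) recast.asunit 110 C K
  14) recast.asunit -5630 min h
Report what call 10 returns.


Invoking dayspinner.markday passing 2234-06-08, and get 2234-06-08.
Next I call recast.asunit passing -81, lb, g, — result: -3674098197/100000.
Calling dayspinner.markday passing 2001-05-19, and get 2001-05-19.
I run recast.asunit passing -2766, s, week, → -461/100800.
Invoking dayspinner.monthhop passing 24, → 2003-05-19.
I try recast.asunit passing 325, C, K, — result: 11963/20.
I invoke dayspinner.monthhop passing -21: 2001-08-19.
Using recast.asunit passing 95/12, MiB, KiB, → 24320/3.
I try dayspinner.weekday, giving Sunday.
I use dayspinner.closeout, — result: 2001-08-31.
Next I call recast.asunit passing -21, g, oz, yielding -4800000/6479891.
I try dayspinner.markday passing 2282-11-18, and observe 2282-11-18.
I run recast.asunit passing 110, C, K, which returns 7663/20.
I use recast.asunit passing -5630, min, h, yielding -563/6.

Answer: 2001-08-31


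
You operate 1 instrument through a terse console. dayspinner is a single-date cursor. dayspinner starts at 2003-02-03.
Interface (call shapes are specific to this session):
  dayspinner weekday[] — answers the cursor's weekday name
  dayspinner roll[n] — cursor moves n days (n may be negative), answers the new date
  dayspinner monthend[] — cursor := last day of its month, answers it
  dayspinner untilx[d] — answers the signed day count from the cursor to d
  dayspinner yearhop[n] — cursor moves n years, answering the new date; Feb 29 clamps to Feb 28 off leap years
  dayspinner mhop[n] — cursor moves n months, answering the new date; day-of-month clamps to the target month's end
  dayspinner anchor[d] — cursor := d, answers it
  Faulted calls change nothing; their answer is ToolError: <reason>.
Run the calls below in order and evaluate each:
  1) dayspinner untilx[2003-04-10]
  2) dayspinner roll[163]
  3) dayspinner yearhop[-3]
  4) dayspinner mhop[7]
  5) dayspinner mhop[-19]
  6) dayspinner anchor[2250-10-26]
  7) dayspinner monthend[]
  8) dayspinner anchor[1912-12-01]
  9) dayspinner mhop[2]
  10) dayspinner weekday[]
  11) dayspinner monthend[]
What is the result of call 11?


>> dayspinner untilx(d=2003-04-10)
<< 66
>> dayspinner roll(n=163)
<< 2003-07-16
>> dayspinner yearhop(n=-3)
<< 2000-07-16
>> dayspinner mhop(n=7)
<< 2001-02-16
>> dayspinner mhop(n=-19)
<< 1999-07-16
>> dayspinner anchor(d=2250-10-26)
<< 2250-10-26
>> dayspinner monthend()
<< 2250-10-31
>> dayspinner anchor(d=1912-12-01)
<< 1912-12-01
>> dayspinner mhop(n=2)
<< 1913-02-01
>> dayspinner weekday()
<< Saturday
>> dayspinner monthend()
<< 1913-02-28

Answer: 1913-02-28


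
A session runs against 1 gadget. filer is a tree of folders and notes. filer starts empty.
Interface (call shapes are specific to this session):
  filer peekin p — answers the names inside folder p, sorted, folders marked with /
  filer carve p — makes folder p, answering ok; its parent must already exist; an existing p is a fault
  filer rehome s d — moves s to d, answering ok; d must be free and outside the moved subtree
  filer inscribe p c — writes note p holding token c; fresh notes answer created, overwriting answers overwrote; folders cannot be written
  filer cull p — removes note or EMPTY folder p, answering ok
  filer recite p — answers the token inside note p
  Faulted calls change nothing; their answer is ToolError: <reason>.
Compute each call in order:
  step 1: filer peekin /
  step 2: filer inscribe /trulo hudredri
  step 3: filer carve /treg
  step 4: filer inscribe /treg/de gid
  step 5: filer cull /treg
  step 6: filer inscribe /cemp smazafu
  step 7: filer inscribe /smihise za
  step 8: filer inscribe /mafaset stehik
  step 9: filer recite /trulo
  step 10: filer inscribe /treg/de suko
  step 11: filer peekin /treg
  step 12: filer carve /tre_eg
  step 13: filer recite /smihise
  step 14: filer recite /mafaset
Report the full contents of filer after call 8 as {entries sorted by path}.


→ filer peekin(p: /)
← []
→ filer inscribe(p: /trulo, c: hudredri)
← created
→ filer carve(p: /treg)
← ok
→ filer inscribe(p: /treg/de, c: gid)
← created
→ filer cull(p: /treg)
← ToolError: not empty
→ filer inscribe(p: /cemp, c: smazafu)
← created
→ filer inscribe(p: /smihise, c: za)
← created
→ filer inscribe(p: /mafaset, c: stehik)
← created
→ filer recite(p: /trulo)
← hudredri
→ filer inscribe(p: /treg/de, c: suko)
← overwrote
→ filer peekin(p: /treg)
← [de]
→ filer carve(p: /tre_eg)
← ok
→ filer recite(p: /smihise)
← za
→ filer recite(p: /mafaset)
← stehik

Answer: {cemp=smazafu, mafaset=stehik, smihise=za, treg/, treg/de=gid, trulo=hudredri}


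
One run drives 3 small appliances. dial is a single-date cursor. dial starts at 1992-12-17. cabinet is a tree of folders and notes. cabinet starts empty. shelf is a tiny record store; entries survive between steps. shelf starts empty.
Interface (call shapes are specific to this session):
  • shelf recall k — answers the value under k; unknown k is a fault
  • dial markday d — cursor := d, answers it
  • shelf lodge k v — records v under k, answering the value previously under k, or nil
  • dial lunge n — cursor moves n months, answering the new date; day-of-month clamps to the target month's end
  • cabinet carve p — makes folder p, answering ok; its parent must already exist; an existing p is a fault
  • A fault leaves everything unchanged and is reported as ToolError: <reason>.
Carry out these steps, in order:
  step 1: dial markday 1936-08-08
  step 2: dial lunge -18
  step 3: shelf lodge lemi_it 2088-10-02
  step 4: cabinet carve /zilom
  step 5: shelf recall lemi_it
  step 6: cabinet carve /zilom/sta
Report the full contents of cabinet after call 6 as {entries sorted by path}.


Answer: {zilom/, zilom/sta/}

Derivation:
→ dial markday(1936-08-08)
← 1936-08-08
→ dial lunge(-18)
← 1935-02-08
→ shelf lodge(lemi_it, 2088-10-02)
← nil
→ cabinet carve(/zilom)
← ok
→ shelf recall(lemi_it)
← 2088-10-02
→ cabinet carve(/zilom/sta)
← ok


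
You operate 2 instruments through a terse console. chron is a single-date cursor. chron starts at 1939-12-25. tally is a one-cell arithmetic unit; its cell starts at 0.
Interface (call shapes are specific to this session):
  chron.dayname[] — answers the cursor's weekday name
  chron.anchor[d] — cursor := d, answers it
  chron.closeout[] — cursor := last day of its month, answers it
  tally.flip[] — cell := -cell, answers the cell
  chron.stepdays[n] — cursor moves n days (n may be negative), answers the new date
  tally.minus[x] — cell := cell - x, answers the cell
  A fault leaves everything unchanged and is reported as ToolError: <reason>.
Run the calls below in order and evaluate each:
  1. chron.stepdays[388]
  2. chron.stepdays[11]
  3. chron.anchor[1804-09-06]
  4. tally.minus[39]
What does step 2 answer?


Answer: 1941-01-27

Derivation:
-- chron.stepdays(n=388) -> 1941-01-16
-- chron.stepdays(n=11) -> 1941-01-27
-- chron.anchor(d=1804-09-06) -> 1804-09-06
-- tally.minus(x=39) -> -39


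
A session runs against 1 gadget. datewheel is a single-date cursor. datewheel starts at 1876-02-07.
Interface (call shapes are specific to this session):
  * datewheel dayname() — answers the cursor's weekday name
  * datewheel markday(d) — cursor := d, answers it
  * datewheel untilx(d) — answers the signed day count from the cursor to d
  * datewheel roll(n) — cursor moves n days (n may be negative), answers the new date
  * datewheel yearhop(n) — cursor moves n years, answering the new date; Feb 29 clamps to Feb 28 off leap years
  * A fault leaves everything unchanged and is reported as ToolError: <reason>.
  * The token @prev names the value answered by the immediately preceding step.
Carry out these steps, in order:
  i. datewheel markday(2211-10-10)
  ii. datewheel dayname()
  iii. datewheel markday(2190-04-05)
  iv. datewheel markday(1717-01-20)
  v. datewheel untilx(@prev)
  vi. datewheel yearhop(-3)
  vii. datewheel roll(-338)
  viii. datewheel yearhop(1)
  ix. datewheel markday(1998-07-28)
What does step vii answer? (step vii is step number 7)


Answer: 1713-02-16

Derivation:
~$ datewheel markday d='2211-10-10'
:: 2211-10-10
~$ datewheel dayname
:: Thursday
~$ datewheel markday d='2190-04-05'
:: 2190-04-05
~$ datewheel markday d='1717-01-20'
:: 1717-01-20
~$ datewheel untilx d='@prev'
:: 0
~$ datewheel yearhop n='-3'
:: 1714-01-20
~$ datewheel roll n='-338'
:: 1713-02-16
~$ datewheel yearhop n='1'
:: 1714-02-16
~$ datewheel markday d='1998-07-28'
:: 1998-07-28


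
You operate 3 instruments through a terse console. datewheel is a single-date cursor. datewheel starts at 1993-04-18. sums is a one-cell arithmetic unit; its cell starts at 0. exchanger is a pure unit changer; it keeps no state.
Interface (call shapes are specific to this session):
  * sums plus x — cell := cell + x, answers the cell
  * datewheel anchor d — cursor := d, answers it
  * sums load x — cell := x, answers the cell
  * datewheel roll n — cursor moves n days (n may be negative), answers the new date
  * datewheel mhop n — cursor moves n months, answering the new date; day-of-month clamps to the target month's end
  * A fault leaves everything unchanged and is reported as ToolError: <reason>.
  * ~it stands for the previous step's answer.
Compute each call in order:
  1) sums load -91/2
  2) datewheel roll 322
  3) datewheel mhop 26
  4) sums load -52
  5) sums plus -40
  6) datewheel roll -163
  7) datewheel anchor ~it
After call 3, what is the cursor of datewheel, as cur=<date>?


I run sums load on x=-91/2, — result: -91/2.
I run datewheel roll on n=322, and see 1994-03-06.
I call datewheel mhop on n=26, — result: 1996-05-06.
I try sums load on x=-52, which returns -52.
Next I call sums plus on x=-40: -92.
Calling datewheel roll on n=-163, which returns 1995-11-25.
I run datewheel anchor on d=~it, which returns 1995-11-25.

Answer: cur=1996-05-06


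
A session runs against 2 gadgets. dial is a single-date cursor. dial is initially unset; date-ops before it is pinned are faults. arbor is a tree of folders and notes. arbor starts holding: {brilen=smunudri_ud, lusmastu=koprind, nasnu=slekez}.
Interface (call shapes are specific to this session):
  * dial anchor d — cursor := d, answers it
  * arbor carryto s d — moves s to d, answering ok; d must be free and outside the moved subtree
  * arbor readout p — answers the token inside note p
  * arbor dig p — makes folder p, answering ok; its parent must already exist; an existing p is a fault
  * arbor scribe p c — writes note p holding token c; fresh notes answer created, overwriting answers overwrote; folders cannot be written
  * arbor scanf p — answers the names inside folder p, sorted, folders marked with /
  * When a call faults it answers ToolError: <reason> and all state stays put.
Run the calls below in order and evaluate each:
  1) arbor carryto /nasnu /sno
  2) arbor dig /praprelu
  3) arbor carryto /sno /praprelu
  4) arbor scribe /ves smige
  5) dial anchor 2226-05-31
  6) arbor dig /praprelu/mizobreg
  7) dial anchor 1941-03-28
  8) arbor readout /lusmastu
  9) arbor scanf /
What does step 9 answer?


Step: arbor carryto[s=/nasnu; d=/sno]
Result: ok
Step: arbor dig[p=/praprelu]
Result: ok
Step: arbor carryto[s=/sno; d=/praprelu]
Result: ToolError: exists
Step: arbor scribe[p=/ves; c=smige]
Result: created
Step: dial anchor[d=2226-05-31]
Result: 2226-05-31
Step: arbor dig[p=/praprelu/mizobreg]
Result: ok
Step: dial anchor[d=1941-03-28]
Result: 1941-03-28
Step: arbor readout[p=/lusmastu]
Result: koprind
Step: arbor scanf[p=/]
Result: [brilen, lusmastu, praprelu/, sno, ves]

Answer: [brilen, lusmastu, praprelu/, sno, ves]
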